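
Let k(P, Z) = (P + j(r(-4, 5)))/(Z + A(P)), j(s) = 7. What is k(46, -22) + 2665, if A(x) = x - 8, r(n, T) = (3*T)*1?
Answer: 42693/16 ≈ 2668.3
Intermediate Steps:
r(n, T) = 3*T
A(x) = -8 + x
k(P, Z) = (7 + P)/(-8 + P + Z) (k(P, Z) = (P + 7)/(Z + (-8 + P)) = (7 + P)/(-8 + P + Z))
k(46, -22) + 2665 = (7 + 46)/(-8 + 46 - 22) + 2665 = 53/16 + 2665 = 42693/16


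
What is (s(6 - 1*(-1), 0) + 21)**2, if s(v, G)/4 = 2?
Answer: 841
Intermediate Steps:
s(v, G) = 8 (s(v, G) = 4*2 = 8)
(s(6 - 1*(-1), 0) + 21)**2 = (8 + 21)**2 = 29**2 = 841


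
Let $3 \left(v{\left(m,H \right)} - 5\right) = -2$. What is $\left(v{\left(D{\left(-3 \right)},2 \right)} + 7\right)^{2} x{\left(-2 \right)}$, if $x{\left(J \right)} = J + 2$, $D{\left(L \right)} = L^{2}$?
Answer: $0$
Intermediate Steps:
$x{\left(J \right)} = 2 + J$
$v{\left(m,H \right)} = \frac{13}{3}$ ($v{\left(m,H \right)} = 5 + \frac{1}{3} \left(-2\right) = 5 - \frac{2}{3} = \frac{13}{3}$)
$\left(v{\left(D{\left(-3 \right)},2 \right)} + 7\right)^{2} x{\left(-2 \right)} = \left(\frac{13}{3} + 7\right)^{2} \left(2 - 2\right) = \left(\frac{34}{3}\right)^{2} \cdot 0 = \frac{1156}{9} \cdot 0 = 0$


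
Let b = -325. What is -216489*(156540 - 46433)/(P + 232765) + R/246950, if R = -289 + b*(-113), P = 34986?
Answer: -267569368831337/3005504975 ≈ -89026.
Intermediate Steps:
R = 36436 (R = -289 - 325*(-113) = -289 + 36725 = 36436)
-216489*(156540 - 46433)/(P + 232765) + R/246950 = -216489*(156540 - 46433)/(34986 + 232765) + 36436/246950 = -216489/(267751/110107) + 36436*(1/246950) = -216489/(267751*(1/110107)) + 18218/123475 = -216489/267751/110107 + 18218/123475 = -216489*110107/267751 + 18218/123475 = -23836954323/267751 + 18218/123475 = -267569368831337/3005504975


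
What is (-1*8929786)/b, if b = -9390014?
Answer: 4464893/4695007 ≈ 0.95099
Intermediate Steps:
(-1*8929786)/b = -1*8929786/(-9390014) = -8929786*(-1/9390014) = 4464893/4695007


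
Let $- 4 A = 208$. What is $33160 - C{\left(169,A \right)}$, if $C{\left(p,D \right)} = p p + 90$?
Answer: $4509$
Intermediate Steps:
$A = -52$ ($A = \left(- \frac{1}{4}\right) 208 = -52$)
$C{\left(p,D \right)} = 90 + p^{2}$ ($C{\left(p,D \right)} = p^{2} + 90 = 90 + p^{2}$)
$33160 - C{\left(169,A \right)} = 33160 - \left(90 + 169^{2}\right) = 33160 - \left(90 + 28561\right) = 33160 - 28651 = 4509$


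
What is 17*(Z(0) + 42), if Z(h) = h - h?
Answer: 714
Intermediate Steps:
Z(h) = 0
17*(Z(0) + 42) = 17*(0 + 42) = 17*42 = 714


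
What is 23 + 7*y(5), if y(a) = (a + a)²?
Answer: 723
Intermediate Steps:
y(a) = 4*a² (y(a) = (2*a)² = 4*a²)
23 + 7*y(5) = 23 + 7*(4*5²) = 23 + 7*(4*25) = 23 + 7*100 = 23 + 700 = 723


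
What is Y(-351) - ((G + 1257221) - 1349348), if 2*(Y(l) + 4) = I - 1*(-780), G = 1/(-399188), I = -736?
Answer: 36783178261/399188 ≈ 92145.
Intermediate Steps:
G = -1/399188 ≈ -2.5051e-6
Y(l) = 18 (Y(l) = -4 + (-736 - 1*(-780))/2 = -4 + (-736 + 780)/2 = -4 + (½)*44 = -4 + 22 = 18)
Y(-351) - ((G + 1257221) - 1349348) = 18 - ((-1/399188 + 1257221) - 1349348) = 18 - (501867536547/399188 - 1349348) = 18 - 1*(-36775992877/399188) = 18 + 36775992877/399188 = 36783178261/399188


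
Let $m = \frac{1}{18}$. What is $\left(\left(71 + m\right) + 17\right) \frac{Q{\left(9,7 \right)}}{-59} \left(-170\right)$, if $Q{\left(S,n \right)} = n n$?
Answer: $\frac{6601525}{531} \approx 12432.0$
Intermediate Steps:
$Q{\left(S,n \right)} = n^{2}$
$m = \frac{1}{18} \approx 0.055556$
$\left(\left(71 + m\right) + 17\right) \frac{Q{\left(9,7 \right)}}{-59} \left(-170\right) = \left(\left(71 + \frac{1}{18}\right) + 17\right) \frac{7^{2}}{-59} \left(-170\right) = \left(\frac{1279}{18} + 17\right) 49 \left(- \frac{1}{59}\right) \left(-170\right) = \frac{1585}{18} \left(- \frac{49}{59}\right) \left(-170\right) = \left(- \frac{77665}{1062}\right) \left(-170\right) = \frac{6601525}{531}$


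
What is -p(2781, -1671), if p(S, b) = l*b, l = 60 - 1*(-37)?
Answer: 162087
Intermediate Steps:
l = 97 (l = 60 + 37 = 97)
p(S, b) = 97*b
-p(2781, -1671) = -97*(-1671) = -1*(-162087) = 162087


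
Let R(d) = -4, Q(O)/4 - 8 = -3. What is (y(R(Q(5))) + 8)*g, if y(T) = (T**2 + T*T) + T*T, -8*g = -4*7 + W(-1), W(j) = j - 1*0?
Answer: 203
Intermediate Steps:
Q(O) = 20 (Q(O) = 32 + 4*(-3) = 32 - 12 = 20)
W(j) = j (W(j) = j + 0 = j)
g = 29/8 (g = -(-4*7 - 1)/8 = -(-28 - 1)/8 = -1/8*(-29) = 29/8 ≈ 3.6250)
y(T) = 3*T**2 (y(T) = (T**2 + T**2) + T**2 = 2*T**2 + T**2 = 3*T**2)
(y(R(Q(5))) + 8)*g = (3*(-4)**2 + 8)*(29/8) = (3*16 + 8)*(29/8) = (48 + 8)*(29/8) = 56*(29/8) = 203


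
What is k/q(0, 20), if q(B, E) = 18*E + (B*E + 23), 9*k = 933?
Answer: 311/1149 ≈ 0.27067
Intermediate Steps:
k = 311/3 (k = (1/9)*933 = 311/3 ≈ 103.67)
q(B, E) = 23 + 18*E + B*E (q(B, E) = 18*E + (23 + B*E) = 23 + 18*E + B*E)
k/q(0, 20) = 311/(3*(23 + 18*20 + 0*20)) = 311/(3*(23 + 360 + 0)) = (311/3)/383 = (311/3)*(1/383) = 311/1149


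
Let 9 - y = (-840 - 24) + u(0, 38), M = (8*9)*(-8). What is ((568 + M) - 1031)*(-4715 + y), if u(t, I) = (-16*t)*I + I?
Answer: 4031320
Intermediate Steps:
M = -576 (M = 72*(-8) = -576)
u(t, I) = I - 16*I*t (u(t, I) = -16*I*t + I = I - 16*I*t)
y = 835 (y = 9 - ((-840 - 24) + 38*(1 - 16*0)) = 9 - (-864 + 38*(1 + 0)) = 9 - (-864 + 38*1) = 9 - (-864 + 38) = 9 - 1*(-826) = 9 + 826 = 835)
((568 + M) - 1031)*(-4715 + y) = ((568 - 576) - 1031)*(-4715 + 835) = (-8 - 1031)*(-3880) = -1039*(-3880) = 4031320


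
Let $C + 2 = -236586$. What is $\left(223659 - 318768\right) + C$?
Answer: $-331697$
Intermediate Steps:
$C = -236588$ ($C = -2 - 236586 = -236588$)
$\left(223659 - 318768\right) + C = \left(223659 - 318768\right) - 236588 = -95109 - 236588 = -331697$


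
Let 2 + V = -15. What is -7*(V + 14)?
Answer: 21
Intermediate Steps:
V = -17 (V = -2 - 15 = -17)
-7*(V + 14) = -7*(-17 + 14) = -7*(-3) = 21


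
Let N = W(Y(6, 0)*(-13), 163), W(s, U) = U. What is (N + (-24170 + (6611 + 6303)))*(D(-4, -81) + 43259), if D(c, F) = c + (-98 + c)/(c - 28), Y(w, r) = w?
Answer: -7677809183/16 ≈ -4.7986e+8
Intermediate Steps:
D(c, F) = c + (-98 + c)/(-28 + c)
N = 163
(N + (-24170 + (6611 + 6303)))*(D(-4, -81) + 43259) = (163 + (-24170 + (6611 + 6303)))*((-98 + (-4)**2 - 27*(-4))/(-28 - 4) + 43259) = (163 + (-24170 + 12914))*((-98 + 16 + 108)/(-32) + 43259) = (163 - 11256)*(-1/32*26 + 43259) = -11093*(-13/16 + 43259) = -11093*692131/16 = -7677809183/16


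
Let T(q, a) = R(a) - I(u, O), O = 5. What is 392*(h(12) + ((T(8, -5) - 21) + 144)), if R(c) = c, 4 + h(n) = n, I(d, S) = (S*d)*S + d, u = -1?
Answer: 59584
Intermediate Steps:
I(d, S) = d + d*S**2 (I(d, S) = d*S**2 + d = d + d*S**2)
h(n) = -4 + n
T(q, a) = 26 + a (T(q, a) = a - (-1)*(1 + 5**2) = a - (-1)*(1 + 25) = a - (-1)*26 = a - 1*(-26) = a + 26 = 26 + a)
392*(h(12) + ((T(8, -5) - 21) + 144)) = 392*((-4 + 12) + (((26 - 5) - 21) + 144)) = 392*(8 + ((21 - 21) + 144)) = 392*(8 + (0 + 144)) = 392*(8 + 144) = 392*152 = 59584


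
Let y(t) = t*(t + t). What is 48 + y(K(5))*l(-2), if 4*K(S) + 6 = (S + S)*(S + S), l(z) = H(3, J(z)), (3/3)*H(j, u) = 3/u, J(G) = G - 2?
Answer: -6243/8 ≈ -780.38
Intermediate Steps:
J(G) = -2 + G
H(j, u) = 3/u
l(z) = 3/(-2 + z)
K(S) = -3/2 + S**2 (K(S) = -3/2 + ((S + S)*(S + S))/4 = -3/2 + ((2*S)*(2*S))/4 = -3/2 + (4*S**2)/4 = -3/2 + S**2)
y(t) = 2*t**2 (y(t) = t*(2*t) = 2*t**2)
48 + y(K(5))*l(-2) = 48 + (2*(-3/2 + 5**2)**2)*(3/(-2 - 2)) = 48 + (2*(-3/2 + 25)**2)*(3/(-4)) = 48 + (2*(47/2)**2)*(3*(-1/4)) = 48 + (2*(2209/4))*(-3/4) = 48 + (2209/2)*(-3/4) = 48 - 6627/8 = -6243/8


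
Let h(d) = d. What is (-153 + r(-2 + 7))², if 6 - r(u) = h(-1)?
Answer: 21316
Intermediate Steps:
r(u) = 7 (r(u) = 6 - 1*(-1) = 6 + 1 = 7)
(-153 + r(-2 + 7))² = (-153 + 7)² = (-146)² = 21316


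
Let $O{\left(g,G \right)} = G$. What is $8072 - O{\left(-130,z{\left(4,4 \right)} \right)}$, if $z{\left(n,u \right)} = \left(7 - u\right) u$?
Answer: $8060$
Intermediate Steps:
$z{\left(n,u \right)} = u \left(7 - u\right)$
$8072 - O{\left(-130,z{\left(4,4 \right)} \right)} = 8072 - 4 \left(7 - 4\right) = 8072 - 4 \cdot 3 = 8072 - 12 = 8060$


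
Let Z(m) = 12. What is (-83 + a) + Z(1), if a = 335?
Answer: 264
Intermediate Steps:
(-83 + a) + Z(1) = (-83 + 335) + 12 = 252 + 12 = 264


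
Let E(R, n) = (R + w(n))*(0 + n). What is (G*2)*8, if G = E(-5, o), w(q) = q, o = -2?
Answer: 224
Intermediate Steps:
E(R, n) = n*(R + n) (E(R, n) = (R + n)*(0 + n) = (R + n)*n = n*(R + n))
G = 14 (G = -2*(-5 - 2) = -2*(-7) = 14)
(G*2)*8 = (14*2)*8 = 28*8 = 224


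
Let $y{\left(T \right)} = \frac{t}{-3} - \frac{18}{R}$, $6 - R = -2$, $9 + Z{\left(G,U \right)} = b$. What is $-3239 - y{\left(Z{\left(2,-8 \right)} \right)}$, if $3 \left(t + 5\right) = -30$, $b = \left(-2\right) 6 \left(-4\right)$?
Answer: $- \frac{12967}{4} \approx -3241.8$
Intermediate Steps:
$b = 48$ ($b = \left(-12\right) \left(-4\right) = 48$)
$Z{\left(G,U \right)} = 39$ ($Z{\left(G,U \right)} = -9 + 48 = 39$)
$t = -15$ ($t = -5 + \frac{1}{3} \left(-30\right) = -5 - 10 = -15$)
$R = 8$ ($R = 6 - -2 = 6 + 2 = 8$)
$y{\left(T \right)} = \frac{11}{4}$ ($y{\left(T \right)} = - \frac{15}{-3} - \frac{18}{8} = \left(-15\right) \left(- \frac{1}{3}\right) - \frac{9}{4} = 5 - \frac{9}{4} = \frac{11}{4}$)
$-3239 - y{\left(Z{\left(2,-8 \right)} \right)} = -3239 - \frac{11}{4} = - \frac{12967}{4}$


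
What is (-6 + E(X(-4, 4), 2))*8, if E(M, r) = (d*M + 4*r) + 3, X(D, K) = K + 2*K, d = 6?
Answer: 616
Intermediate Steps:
X(D, K) = 3*K
E(M, r) = 3 + 4*r + 6*M (E(M, r) = (6*M + 4*r) + 3 = (4*r + 6*M) + 3 = 3 + 4*r + 6*M)
(-6 + E(X(-4, 4), 2))*8 = (-6 + (3 + 4*2 + 6*(3*4)))*8 = (-6 + (3 + 8 + 6*12))*8 = (-6 + (3 + 8 + 72))*8 = (-6 + 83)*8 = 77*8 = 616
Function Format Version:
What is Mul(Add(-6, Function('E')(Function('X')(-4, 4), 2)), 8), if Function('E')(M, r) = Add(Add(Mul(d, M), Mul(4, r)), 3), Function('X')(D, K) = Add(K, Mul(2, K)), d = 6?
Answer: 616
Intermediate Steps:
Function('X')(D, K) = Mul(3, K)
Function('E')(M, r) = Add(3, Mul(4, r), Mul(6, M)) (Function('E')(M, r) = Add(Add(Mul(6, M), Mul(4, r)), 3) = Add(Add(Mul(4, r), Mul(6, M)), 3) = Add(3, Mul(4, r), Mul(6, M)))
Mul(Add(-6, Function('E')(Function('X')(-4, 4), 2)), 8) = Mul(Add(-6, Add(3, Mul(4, 2), Mul(6, Mul(3, 4)))), 8) = Mul(Add(-6, Add(3, 8, Mul(6, 12))), 8) = Mul(Add(-6, Add(3, 8, 72)), 8) = Mul(Add(-6, 83), 8) = Mul(77, 8) = 616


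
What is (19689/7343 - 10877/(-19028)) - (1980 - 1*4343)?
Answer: 330619025355/139722604 ≈ 2366.3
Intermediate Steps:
(19689/7343 - 10877/(-19028)) - (1980 - 1*4343) = (19689*(1/7343) - 10877*(-1/19028)) - (1980 - 4343) = (19689/7343 + 10877/19028) - 1*(-2363) = 454512103/139722604 + 2363 = 330619025355/139722604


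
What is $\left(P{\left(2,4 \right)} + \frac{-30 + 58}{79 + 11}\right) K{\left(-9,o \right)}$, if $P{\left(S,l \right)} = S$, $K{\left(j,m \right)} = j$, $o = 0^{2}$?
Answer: $- \frac{104}{5} \approx -20.8$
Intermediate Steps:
$o = 0$
$\left(P{\left(2,4 \right)} + \frac{-30 + 58}{79 + 11}\right) K{\left(-9,o \right)} = \left(2 + \frac{-30 + 58}{79 + 11}\right) \left(-9\right) = \left(2 + \frac{28}{90}\right) \left(-9\right) = \left(2 + 28 \cdot \frac{1}{90}\right) \left(-9\right) = \left(2 + \frac{14}{45}\right) \left(-9\right) = \frac{104}{45} \left(-9\right) = - \frac{104}{5}$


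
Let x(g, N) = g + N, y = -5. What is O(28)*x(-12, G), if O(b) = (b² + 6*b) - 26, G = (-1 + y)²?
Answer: 22224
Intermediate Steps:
G = 36 (G = (-1 - 5)² = (-6)² = 36)
O(b) = -26 + b² + 6*b
x(g, N) = N + g
O(28)*x(-12, G) = (-26 + 28² + 6*28)*(36 - 12) = (-26 + 784 + 168)*24 = 926*24 = 22224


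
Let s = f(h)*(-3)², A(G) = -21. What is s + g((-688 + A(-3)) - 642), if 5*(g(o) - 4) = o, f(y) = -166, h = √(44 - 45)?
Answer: -8801/5 ≈ -1760.2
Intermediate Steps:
h = I (h = √(-1) = I ≈ 1.0*I)
g(o) = 4 + o/5
s = -1494 (s = -166*(-3)² = -166*9 = -1494)
s + g((-688 + A(-3)) - 642) = -1494 + (4 + ((-688 - 21) - 642)/5) = -1494 + (4 + (-709 - 642)/5) = -1494 + (4 + (⅕)*(-1351)) = -1494 + (4 - 1351/5) = -1494 - 1331/5 = -8801/5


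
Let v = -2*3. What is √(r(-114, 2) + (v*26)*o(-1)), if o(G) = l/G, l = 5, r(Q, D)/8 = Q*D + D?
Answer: 2*I*√257 ≈ 32.062*I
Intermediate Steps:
r(Q, D) = 8*D + 8*D*Q (r(Q, D) = 8*(Q*D + D) = 8*(D*Q + D) = 8*(D + D*Q) = 8*D + 8*D*Q)
v = -6
o(G) = 5/G
√(r(-114, 2) + (v*26)*o(-1)) = √(8*2*(1 - 114) + (-6*26)*(5/(-1))) = √(8*2*(-113) - 780*(-1)) = √(-1808 - 156*(-5)) = √(-1808 + 780) = √(-1028) = 2*I*√257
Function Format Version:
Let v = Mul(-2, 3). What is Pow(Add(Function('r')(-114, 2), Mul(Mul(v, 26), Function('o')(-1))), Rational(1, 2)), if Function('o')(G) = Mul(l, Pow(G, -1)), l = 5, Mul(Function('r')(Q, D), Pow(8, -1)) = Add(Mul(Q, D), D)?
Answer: Mul(2, I, Pow(257, Rational(1, 2))) ≈ Mul(32.062, I)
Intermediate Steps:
Function('r')(Q, D) = Add(Mul(8, D), Mul(8, D, Q)) (Function('r')(Q, D) = Mul(8, Add(Mul(Q, D), D)) = Mul(8, Add(Mul(D, Q), D)) = Mul(8, Add(D, Mul(D, Q))) = Add(Mul(8, D), Mul(8, D, Q)))
v = -6
Function('o')(G) = Mul(5, Pow(G, -1))
Pow(Add(Function('r')(-114, 2), Mul(Mul(v, 26), Function('o')(-1))), Rational(1, 2)) = Pow(Add(Mul(8, 2, Add(1, -114)), Mul(Mul(-6, 26), Mul(5, Pow(-1, -1)))), Rational(1, 2)) = Pow(Add(Mul(8, 2, -113), Mul(-156, Mul(5, -1))), Rational(1, 2)) = Pow(Add(-1808, Mul(-156, -5)), Rational(1, 2)) = Pow(Add(-1808, 780), Rational(1, 2)) = Pow(-1028, Rational(1, 2)) = Mul(2, I, Pow(257, Rational(1, 2)))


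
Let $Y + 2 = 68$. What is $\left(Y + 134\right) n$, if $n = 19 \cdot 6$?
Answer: $22800$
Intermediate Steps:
$Y = 66$ ($Y = -2 + 68 = 66$)
$n = 114$
$\left(Y + 134\right) n = \left(66 + 134\right) 114 = 200 \cdot 114 = 22800$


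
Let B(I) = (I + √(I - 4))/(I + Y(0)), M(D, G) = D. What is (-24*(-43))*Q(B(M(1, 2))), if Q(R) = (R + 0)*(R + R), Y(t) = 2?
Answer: -1376/3 + 1376*I*√3/3 ≈ -458.67 + 794.43*I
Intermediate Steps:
B(I) = (I + √(-4 + I))/(2 + I) (B(I) = (I + √(I - 4))/(I + 2) = (I + √(-4 + I))/(2 + I))
Q(R) = 2*R² (Q(R) = R*(2*R) = 2*R²)
(-24*(-43))*Q(B(M(1, 2))) = (-24*(-43))*(2*((1 + √(-4 + 1))/(2 + 1))²) = 1032*(2*((1 + √(-3))/3)²) = 1032*(2*((1 + I*√3)/3)²) = 1032*(2*(⅓ + I*√3/3)²) = 2064*(⅓ + I*√3/3)²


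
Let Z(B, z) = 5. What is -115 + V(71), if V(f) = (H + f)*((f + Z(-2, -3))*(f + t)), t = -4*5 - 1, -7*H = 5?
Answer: 1868795/7 ≈ 2.6697e+5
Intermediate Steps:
H = -5/7 (H = -1/7*5 = -5/7 ≈ -0.71429)
t = -21 (t = -20 - 1 = -21)
V(f) = (-21 + f)*(5 + f)*(-5/7 + f) (V(f) = (-5/7 + f)*((f + 5)*(f - 21)) = (-5/7 + f)*((5 + f)*(-21 + f)) = (-5/7 + f)*((-21 + f)*(5 + f)) = (-21 + f)*(5 + f)*(-5/7 + f))
-115 + V(71) = -115 + (75 + 71**3 - 655/7*71 - 117/7*71**2) = -115 + (75 + 357911 - 46505/7 - 117/7*5041) = -115 + (75 + 357911 - 46505/7 - 589797/7) = -115 + 1869600/7 = 1868795/7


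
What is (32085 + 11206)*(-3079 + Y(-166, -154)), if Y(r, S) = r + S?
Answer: -147146109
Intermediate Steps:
Y(r, S) = S + r
(32085 + 11206)*(-3079 + Y(-166, -154)) = (32085 + 11206)*(-3079 + (-154 - 166)) = 43291*(-3079 - 320) = 43291*(-3399) = -147146109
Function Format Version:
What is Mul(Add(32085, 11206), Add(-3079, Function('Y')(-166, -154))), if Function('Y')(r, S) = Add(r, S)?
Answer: -147146109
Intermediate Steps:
Function('Y')(r, S) = Add(S, r)
Mul(Add(32085, 11206), Add(-3079, Function('Y')(-166, -154))) = Mul(Add(32085, 11206), Add(-3079, Add(-154, -166))) = Mul(43291, Add(-3079, -320)) = Mul(43291, -3399) = -147146109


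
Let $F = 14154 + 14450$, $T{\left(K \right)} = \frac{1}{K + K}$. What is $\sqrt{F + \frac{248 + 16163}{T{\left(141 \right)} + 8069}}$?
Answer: $\frac{\sqrt{148113852151376342}}{2275459} \approx 169.13$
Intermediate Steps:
$T{\left(K \right)} = \frac{1}{2 K}$
$F = 28604$
$\sqrt{F + \frac{248 + 16163}{T{\left(141 \right)} + 8069}} = \sqrt{28604 + \frac{248 + 16163}{\frac{1}{2 \cdot 141} + 8069}} = \sqrt{28604 + \frac{16411}{\frac{1}{2} \cdot \frac{1}{141} + 8069}} = \sqrt{28604 + \frac{16411}{\frac{1}{282} + 8069}} = \sqrt{28604 + \frac{16411}{\frac{2275459}{282}}} = \sqrt{28604 + 16411 \cdot \frac{282}{2275459}} = \sqrt{28604 + \frac{4627902}{2275459}} = \sqrt{\frac{65091857138}{2275459}} = \frac{\sqrt{148113852151376342}}{2275459}$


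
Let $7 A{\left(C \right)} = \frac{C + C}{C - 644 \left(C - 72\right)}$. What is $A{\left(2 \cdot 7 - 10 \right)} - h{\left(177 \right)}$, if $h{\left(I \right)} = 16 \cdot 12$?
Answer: $- \frac{14715454}{76643} \approx -192.0$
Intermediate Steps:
$A{\left(C \right)} = \frac{2 C}{7 \left(46368 - 643 C\right)}$ ($A{\left(C \right)} = \frac{\left(C + C\right) \frac{1}{C - 644 \left(C - 72\right)}}{7} = \frac{2 C \frac{1}{C - 644 \left(-72 + C\right)}}{7} = \frac{2 C \frac{1}{C - \left(-46368 + 644 C\right)}}{7} = \frac{2 C \frac{1}{46368 - 643 C}}{7} = \frac{2 C}{7 \left(46368 - 643 C\right)}$)
$h{\left(I \right)} = 192$
$A{\left(2 \cdot 7 - 10 \right)} - h{\left(177 \right)} = - \frac{2 \left(2 \cdot 7 - 10\right)}{-324576 + 4501 \left(2 \cdot 7 - 10\right)} - 192 = - \frac{2 \left(14 - 10\right)}{-324576 + 4501 \left(14 - 10\right)} - 192 = \left(-2\right) 4 \frac{1}{-324576 + 4501 \cdot 4} - 192 = \left(-2\right) 4 \frac{1}{-324576 + 18004} - 192 = \left(-2\right) 4 \frac{1}{-306572} - 192 = \left(-2\right) 4 \left(- \frac{1}{306572}\right) - 192 = \frac{2}{76643} - 192 = - \frac{14715454}{76643}$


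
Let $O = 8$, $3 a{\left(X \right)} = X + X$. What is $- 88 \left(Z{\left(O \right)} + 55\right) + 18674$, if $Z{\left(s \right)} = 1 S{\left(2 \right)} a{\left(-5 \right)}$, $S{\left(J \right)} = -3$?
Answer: $12954$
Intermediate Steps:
$a{\left(X \right)} = \frac{2 X}{3}$ ($a{\left(X \right)} = \frac{X + X}{3} = \frac{2 X}{3}$)
$Z{\left(s \right)} = 10$ ($Z{\left(s \right)} = 1 \left(-3\right) \frac{2}{3} \left(-5\right) = \left(-3\right) \left(- \frac{10}{3}\right) = 10$)
$- 88 \left(Z{\left(O \right)} + 55\right) + 18674 = - 88 \left(10 + 55\right) + 18674 = \left(-88\right) 65 + 18674 = -5720 + 18674 = 12954$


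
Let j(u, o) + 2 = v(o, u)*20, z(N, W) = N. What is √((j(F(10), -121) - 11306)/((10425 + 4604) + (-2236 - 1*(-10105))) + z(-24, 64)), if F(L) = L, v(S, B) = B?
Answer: 17*I*√970/107 ≈ 4.9482*I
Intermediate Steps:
j(u, o) = -2 + 20*u (j(u, o) = -2 + u*20 = -2 + 20*u)
√((j(F(10), -121) - 11306)/((10425 + 4604) + (-2236 - 1*(-10105))) + z(-24, 64)) = √(((-2 + 20*10) - 11306)/((10425 + 4604) + (-2236 - 1*(-10105))) - 24) = √(((-2 + 200) - 11306)/(15029 + (-2236 + 10105)) - 24) = √((198 - 11306)/(15029 + 7869) - 24) = √(-11108/22898 - 24) = √(-11108*1/22898 - 24) = √(-5554/11449 - 24) = √(-280330/11449) = 17*I*√970/107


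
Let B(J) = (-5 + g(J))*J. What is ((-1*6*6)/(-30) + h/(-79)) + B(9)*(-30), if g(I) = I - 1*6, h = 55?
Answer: 213499/395 ≈ 540.50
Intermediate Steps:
g(I) = -6 + I (g(I) = I - 6 = -6 + I)
B(J) = J*(-11 + J) (B(J) = (-5 + (-6 + J))*J = (-11 + J)*J = J*(-11 + J))
((-1*6*6)/(-30) + h/(-79)) + B(9)*(-30) = ((-1*6*6)/(-30) + 55/(-79)) + (9*(-11 + 9))*(-30) = (-6*6*(-1/30) + 55*(-1/79)) + (9*(-2))*(-30) = (-36*(-1/30) - 55/79) - 18*(-30) = (6/5 - 55/79) + 540 = 199/395 + 540 = 213499/395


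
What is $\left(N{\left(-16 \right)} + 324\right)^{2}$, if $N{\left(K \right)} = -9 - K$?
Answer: $109561$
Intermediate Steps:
$\left(N{\left(-16 \right)} + 324\right)^{2} = \left(\left(-9 - -16\right) + 324\right)^{2} = \left(\left(-9 + 16\right) + 324\right)^{2} = \left(7 + 324\right)^{2} = 331^{2} = 109561$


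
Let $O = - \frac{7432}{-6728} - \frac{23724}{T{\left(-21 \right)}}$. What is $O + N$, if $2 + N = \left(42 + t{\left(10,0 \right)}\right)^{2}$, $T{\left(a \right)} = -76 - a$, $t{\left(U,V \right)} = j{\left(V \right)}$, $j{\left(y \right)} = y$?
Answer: $\frac{101504289}{46255} \approx 2194.4$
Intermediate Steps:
$t{\left(U,V \right)} = V$
$O = \frac{20002979}{46255}$ ($O = - \frac{7432}{-6728} - \frac{23724}{-76 - -21} = \left(-7432\right) \left(- \frac{1}{6728}\right) - \frac{23724}{-76 + 21} = \frac{929}{841} - \frac{23724}{-55} = \frac{929}{841} - - \frac{23724}{55} = \frac{929}{841} + \frac{23724}{55} = \frac{20002979}{46255} \approx 432.45$)
$N = 1762$ ($N = -2 + \left(42 + 0\right)^{2} = -2 + 42^{2} = -2 + 1764 = 1762$)
$O + N = \frac{20002979}{46255} + 1762 = \frac{101504289}{46255}$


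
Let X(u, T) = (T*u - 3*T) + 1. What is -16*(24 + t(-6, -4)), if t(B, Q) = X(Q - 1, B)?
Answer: -1168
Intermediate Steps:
X(u, T) = 1 - 3*T + T*u (X(u, T) = (-3*T + T*u) + 1 = 1 - 3*T + T*u)
t(B, Q) = 1 - 3*B + B*(-1 + Q) (t(B, Q) = 1 - 3*B + B*(Q - 1) = 1 - 3*B + B*(-1 + Q))
-16*(24 + t(-6, -4)) = -16*(24 + (1 - 4*(-6) - 6*(-4))) = -16*(24 + (1 + 24 + 24)) = -16*(24 + 49) = -16*73 = -1168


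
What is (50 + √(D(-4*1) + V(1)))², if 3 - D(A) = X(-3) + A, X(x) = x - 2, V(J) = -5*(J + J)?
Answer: (50 + √2)² ≈ 2643.4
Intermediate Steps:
V(J) = -10*J
X(x) = -2 + x
D(A) = 8 - A (D(A) = 3 - ((-2 - 3) + A) = 3 - (-5 + A) = 3 + (5 - A) = 8 - A)
(50 + √(D(-4*1) + V(1)))² = (50 + √((8 - (-4)) - 10*1))² = (50 + √((8 - 1*(-4)) - 10))² = (50 + √((8 + 4) - 10))² = (50 + √(12 - 10))² = (50 + √2)²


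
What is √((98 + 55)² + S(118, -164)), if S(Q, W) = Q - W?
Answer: √23691 ≈ 153.92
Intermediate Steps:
√((98 + 55)² + S(118, -164)) = √((98 + 55)² + (118 - 1*(-164))) = √(153² + (118 + 164)) = √(23409 + 282) = √23691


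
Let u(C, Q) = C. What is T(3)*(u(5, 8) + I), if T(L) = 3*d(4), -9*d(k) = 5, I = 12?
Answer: -85/3 ≈ -28.333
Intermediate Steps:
d(k) = -5/9 (d(k) = -⅑*5 = -5/9)
T(L) = -5/3 (T(L) = 3*(-5/9) = -5/3)
T(3)*(u(5, 8) + I) = -5*(5 + 12)/3 = -5/3*17 = -85/3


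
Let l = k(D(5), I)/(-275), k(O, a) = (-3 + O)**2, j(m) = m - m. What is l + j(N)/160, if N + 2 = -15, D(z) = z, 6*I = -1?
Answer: -4/275 ≈ -0.014545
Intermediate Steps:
I = -1/6 (I = (1/6)*(-1) = -1/6 ≈ -0.16667)
N = -17 (N = -2 - 15 = -17)
j(m) = 0
l = -4/275 (l = (-3 + 5)**2/(-275) = 2**2*(-1/275) = 4*(-1/275) = -4/275 ≈ -0.014545)
l + j(N)/160 = -4/275 + 0/160 = -4/275 + 0*(1/160) = -4/275 + 0 = -4/275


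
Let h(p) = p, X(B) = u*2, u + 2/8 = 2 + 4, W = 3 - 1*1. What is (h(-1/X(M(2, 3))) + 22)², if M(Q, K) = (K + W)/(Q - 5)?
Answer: 254016/529 ≈ 480.18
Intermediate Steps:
W = 2 (W = 3 - 1 = 2)
u = 23/4 (u = -¼ + (2 + 4) = -¼ + 6 = 23/4 ≈ 5.7500)
M(Q, K) = (2 + K)/(-5 + Q) (M(Q, K) = (K + 2)/(Q - 5) = (2 + K)/(-5 + Q))
X(B) = 23/2 (X(B) = (23/4)*2 = 23/2)
(h(-1/X(M(2, 3))) + 22)² = (-1/23/2 + 22)² = (-1*2/23 + 22)² = (-2/23 + 22)² = (504/23)² = 254016/529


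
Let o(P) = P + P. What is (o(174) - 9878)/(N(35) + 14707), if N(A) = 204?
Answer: -9530/14911 ≈ -0.63913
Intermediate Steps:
o(P) = 2*P
(o(174) - 9878)/(N(35) + 14707) = (2*174 - 9878)/(204 + 14707) = (348 - 9878)/14911 = -9530*1/14911 = -9530/14911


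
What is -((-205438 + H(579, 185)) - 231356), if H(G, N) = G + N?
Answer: 436030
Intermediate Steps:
-((-205438 + H(579, 185)) - 231356) = -((-205438 + (579 + 185)) - 231356) = -((-205438 + 764) - 231356) = -(-204674 - 231356) = -1*(-436030) = 436030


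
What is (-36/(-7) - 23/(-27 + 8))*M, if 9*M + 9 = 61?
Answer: 43940/1197 ≈ 36.708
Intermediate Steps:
M = 52/9 (M = -1 + (⅑)*61 = -1 + 61/9 = 52/9 ≈ 5.7778)
(-36/(-7) - 23/(-27 + 8))*M = (-36/(-7) - 23/(-27 + 8))*(52/9) = (-36*(-⅐) - 23/(-19))*(52/9) = (36/7 - 23*(-1/19))*(52/9) = (36/7 + 23/19)*(52/9) = (845/133)*(52/9) = 43940/1197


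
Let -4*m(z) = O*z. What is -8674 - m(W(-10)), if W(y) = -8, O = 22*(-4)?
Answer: -8498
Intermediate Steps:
O = -88
m(z) = 22*z (m(z) = -(-22)*z = 22*z)
-8674 - m(W(-10)) = -8674 - 22*(-8) = -8674 - 1*(-176) = -8674 + 176 = -8498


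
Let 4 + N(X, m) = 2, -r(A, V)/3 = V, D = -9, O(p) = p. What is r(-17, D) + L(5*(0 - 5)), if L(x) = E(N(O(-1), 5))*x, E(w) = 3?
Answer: -48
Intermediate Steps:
r(A, V) = -3*V
N(X, m) = -2 (N(X, m) = -4 + 2 = -2)
L(x) = 3*x
r(-17, D) + L(5*(0 - 5)) = -3*(-9) + 3*(5*(0 - 5)) = 27 + 3*(5*(-5)) = 27 + 3*(-25) = 27 - 75 = -48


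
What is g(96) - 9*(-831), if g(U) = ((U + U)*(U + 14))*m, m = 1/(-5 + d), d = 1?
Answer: 2199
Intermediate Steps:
m = -1/4 (m = 1/(-5 + 1) = 1/(-4) = -1/4 ≈ -0.25000)
g(U) = -U*(14 + U)/2 (g(U) = ((U + U)*(U + 14))*(-1/4) = ((2*U)*(14 + U))*(-1/4) = (2*U*(14 + U))*(-1/4) = -U*(14 + U)/2)
g(96) - 9*(-831) = -1/2*96*(14 + 96) - 9*(-831) = -1/2*96*110 - 1*(-7479) = -5280 + 7479 = 2199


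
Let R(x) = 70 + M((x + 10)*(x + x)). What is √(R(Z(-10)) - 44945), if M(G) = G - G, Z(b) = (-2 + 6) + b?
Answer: 5*I*√1795 ≈ 211.84*I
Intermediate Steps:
Z(b) = 4 + b
M(G) = 0
R(x) = 70 (R(x) = 70 + 0 = 70)
√(R(Z(-10)) - 44945) = √(70 - 44945) = √(-44875) = 5*I*√1795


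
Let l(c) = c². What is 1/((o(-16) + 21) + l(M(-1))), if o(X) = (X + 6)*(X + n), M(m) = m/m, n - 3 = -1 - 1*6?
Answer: 1/222 ≈ 0.0045045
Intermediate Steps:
n = -4 (n = 3 + (-1 - 1*6) = 3 + (-1 - 6) = 3 - 7 = -4)
M(m) = 1
o(X) = (-4 + X)*(6 + X) (o(X) = (X + 6)*(X - 4) = (6 + X)*(-4 + X) = (-4 + X)*(6 + X))
1/((o(-16) + 21) + l(M(-1))) = 1/(((-24 + (-16)² + 2*(-16)) + 21) + 1²) = 1/(((-24 + 256 - 32) + 21) + 1) = 1/((200 + 21) + 1) = 1/(221 + 1) = 1/222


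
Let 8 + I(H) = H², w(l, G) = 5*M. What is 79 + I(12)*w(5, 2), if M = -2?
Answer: -1281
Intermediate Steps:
w(l, G) = -10 (w(l, G) = 5*(-2) = -10)
I(H) = -8 + H²
79 + I(12)*w(5, 2) = 79 + (-8 + 12²)*(-10) = 79 + (-8 + 144)*(-10) = 79 + 136*(-10) = 79 - 1360 = -1281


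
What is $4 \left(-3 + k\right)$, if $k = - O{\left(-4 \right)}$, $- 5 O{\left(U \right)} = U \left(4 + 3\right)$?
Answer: $- \frac{172}{5} \approx -34.4$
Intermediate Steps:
$O{\left(U \right)} = - \frac{7 U}{5}$ ($O{\left(U \right)} = - \frac{U \left(4 + 3\right)}{5} = - \frac{U 7}{5} = - \frac{7 U}{5}$)
$k = - \frac{28}{5}$ ($k = - \frac{\left(-7\right) \left(-4\right)}{5} = \left(-1\right) \frac{28}{5} = - \frac{28}{5} \approx -5.6$)
$4 \left(-3 + k\right) = 4 \left(-3 - \frac{28}{5}\right) = 4 \left(- \frac{43}{5}\right) = - \frac{172}{5}$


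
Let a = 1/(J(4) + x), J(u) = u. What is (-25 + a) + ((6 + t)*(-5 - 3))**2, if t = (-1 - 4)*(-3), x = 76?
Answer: 2255921/80 ≈ 28199.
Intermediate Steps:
t = 15 (t = -5*(-3) = 15)
a = 1/80 (a = 1/(4 + 76) = 1/80 ≈ 0.012500)
(-25 + a) + ((6 + t)*(-5 - 3))**2 = (-25 + 1/80) + ((6 + 15)*(-5 - 3))**2 = -1999/80 + (21*(-8))**2 = -1999/80 + (-168)**2 = -1999/80 + 28224 = 2255921/80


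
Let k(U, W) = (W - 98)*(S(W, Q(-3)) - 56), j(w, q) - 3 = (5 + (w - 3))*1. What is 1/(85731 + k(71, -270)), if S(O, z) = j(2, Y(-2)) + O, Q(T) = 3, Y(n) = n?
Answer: 1/203123 ≈ 4.9231e-6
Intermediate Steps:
j(w, q) = 5 + w (j(w, q) = 3 + (5 + (w - 3))*1 = 3 + (5 + (-3 + w))*1 = 3 + (2 + w)*1 = 3 + (2 + w) = 5 + w)
S(O, z) = 7 + O (S(O, z) = (5 + 2) + O = 7 + O)
k(U, W) = (-98 + W)*(-49 + W) (k(U, W) = (W - 98)*((7 + W) - 56) = (-98 + W)*(-49 + W))
1/(85731 + k(71, -270)) = 1/(85731 + (4802 + (-270)² - 147*(-270))) = 1/(85731 + (4802 + 72900 + 39690)) = 1/(85731 + 117392) = 1/203123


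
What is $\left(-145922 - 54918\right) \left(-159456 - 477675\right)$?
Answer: $127961390040$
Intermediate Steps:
$\left(-145922 - 54918\right) \left(-159456 - 477675\right) = \left(-200840\right) \left(-637131\right) = 127961390040$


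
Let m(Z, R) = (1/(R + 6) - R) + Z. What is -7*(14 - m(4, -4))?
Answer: -77/2 ≈ -38.500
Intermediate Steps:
m(Z, R) = Z + 1/(6 + R) - R (m(Z, R) = (1/(6 + R) - R) + Z = Z + 1/(6 + R) - R)
-7*(14 - m(4, -4)) = -7*(14 - (1 - 1*(-4)² - 6*(-4) + 6*4 - 4*4)/(6 - 4)) = -7*(14 - (1 - 1*16 + 24 + 24 - 16)/2) = -7*(14 - (1 - 16 + 24 + 24 - 16)/2) = -7*(14 - 17/2) = -7*11/2 = -77/2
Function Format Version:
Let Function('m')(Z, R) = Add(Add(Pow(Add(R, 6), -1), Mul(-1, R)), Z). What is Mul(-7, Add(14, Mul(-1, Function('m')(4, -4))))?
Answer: Rational(-77, 2) ≈ -38.500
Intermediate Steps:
Function('m')(Z, R) = Add(Z, Pow(Add(6, R), -1), Mul(-1, R)) (Function('m')(Z, R) = Add(Add(Pow(Add(6, R), -1), Mul(-1, R)), Z) = Add(Z, Pow(Add(6, R), -1), Mul(-1, R)))
Mul(-7, Add(14, Mul(-1, Function('m')(4, -4)))) = Mul(-7, Add(14, Mul(-1, Mul(Pow(Add(6, -4), -1), Add(1, Mul(-1, Pow(-4, 2)), Mul(-6, -4), Mul(6, 4), Mul(-4, 4)))))) = Mul(-7, Add(14, Mul(-1, Mul(Pow(2, -1), Add(1, Mul(-1, 16), 24, 24, -16))))) = Mul(-7, Add(14, Mul(-1, Mul(Rational(1, 2), Add(1, -16, 24, 24, -16))))) = Mul(-7, Add(14, Mul(-1, Mul(Rational(1, 2), 17)))) = Mul(-7, Add(14, Mul(-1, Rational(17, 2)))) = Mul(-7, Add(14, Rational(-17, 2))) = Mul(-7, Rational(11, 2)) = Rational(-77, 2)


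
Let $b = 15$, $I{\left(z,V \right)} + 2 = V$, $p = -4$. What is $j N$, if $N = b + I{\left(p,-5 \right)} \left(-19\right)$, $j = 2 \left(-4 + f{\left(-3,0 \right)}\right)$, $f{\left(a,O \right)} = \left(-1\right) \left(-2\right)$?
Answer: $-592$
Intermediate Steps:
$I{\left(z,V \right)} = -2 + V$
$f{\left(a,O \right)} = 2$
$j = -4$ ($j = 2 \left(-4 + 2\right) = 2 \left(-2\right) = -4$)
$N = 148$ ($N = 15 + \left(-2 - 5\right) \left(-19\right) = 15 - -133 = 15 + 133 = 148$)
$j N = \left(-4\right) 148 = -592$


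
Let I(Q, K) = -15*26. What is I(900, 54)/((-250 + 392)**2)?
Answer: -195/10082 ≈ -0.019341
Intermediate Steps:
I(Q, K) = -390
I(900, 54)/((-250 + 392)**2) = -390/(-250 + 392)**2 = -390/(142**2) = -390/20164 = -390*1/20164 = -195/10082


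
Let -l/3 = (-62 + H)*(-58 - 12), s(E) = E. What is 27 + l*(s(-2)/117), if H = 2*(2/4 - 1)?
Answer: 3291/13 ≈ 253.15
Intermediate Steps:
H = -1 (H = 2*(2*(¼) - 1) = 2*(½ - 1) = 2*(-½) = -1)
l = -13230 (l = -3*(-62 - 1)*(-58 - 12) = -(-189)*(-70) = -3*4410 = -13230)
27 + l*(s(-2)/117) = 27 - (-26460)/117 = 27 - 13230*(-2/117) = 27 + 2940/13 = 3291/13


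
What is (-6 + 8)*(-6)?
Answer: -12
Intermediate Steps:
(-6 + 8)*(-6) = 2*(-6) = -12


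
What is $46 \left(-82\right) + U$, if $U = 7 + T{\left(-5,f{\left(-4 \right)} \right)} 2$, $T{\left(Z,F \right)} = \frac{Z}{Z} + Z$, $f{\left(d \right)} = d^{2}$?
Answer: $-3773$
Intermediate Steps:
$T{\left(Z,F \right)} = 1 + Z$
$U = -1$ ($U = 7 + \left(1 - 5\right) 2 = 7 - 8 = -1$)
$46 \left(-82\right) + U = 46 \left(-82\right) - 1 = -3772 - 1 = -3773$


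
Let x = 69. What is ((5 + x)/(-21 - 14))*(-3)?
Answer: 222/35 ≈ 6.3429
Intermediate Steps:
((5 + x)/(-21 - 14))*(-3) = ((5 + 69)/(-21 - 14))*(-3) = (74/(-35))*(-3) = (74*(-1/35))*(-3) = -74/35*(-3) = 222/35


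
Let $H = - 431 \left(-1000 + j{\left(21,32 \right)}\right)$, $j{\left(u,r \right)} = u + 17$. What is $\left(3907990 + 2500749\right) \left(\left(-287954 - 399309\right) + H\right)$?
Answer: $-1747285009699$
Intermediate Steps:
$j{\left(u,r \right)} = 17 + u$
$H = 414622$ ($H = - 431 \left(-1000 + \left(17 + 21\right)\right) = - 431 \left(-1000 + 38\right) = \left(-431\right) \left(-962\right) = 414622$)
$\left(3907990 + 2500749\right) \left(\left(-287954 - 399309\right) + H\right) = \left(3907990 + 2500749\right) \left(\left(-287954 - 399309\right) + 414622\right) = 6408739 \left(-687263 + 414622\right) = 6408739 \left(-272641\right) = -1747285009699$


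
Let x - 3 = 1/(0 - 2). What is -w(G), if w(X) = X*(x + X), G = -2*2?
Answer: -6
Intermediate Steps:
x = 5/2 (x = 3 + 1/(0 - 2) = 3 + 1/(-2) = 3 - ½ = 5/2 ≈ 2.5000)
G = -4
w(X) = X*(5/2 + X)
-w(G) = -(-4)*(5 + 2*(-4))/2 = -(-4)*(5 - 8)/2 = -(-4)*(-3)/2 = -1*6 = -6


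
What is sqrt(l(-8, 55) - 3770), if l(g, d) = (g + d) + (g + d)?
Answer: 2*I*sqrt(919) ≈ 60.63*I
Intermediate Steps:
l(g, d) = 2*d + 2*g (l(g, d) = (d + g) + (d + g) = 2*d + 2*g)
sqrt(l(-8, 55) - 3770) = sqrt((2*55 + 2*(-8)) - 3770) = sqrt((110 - 16) - 3770) = sqrt(94 - 3770) = sqrt(-3676) = 2*I*sqrt(919)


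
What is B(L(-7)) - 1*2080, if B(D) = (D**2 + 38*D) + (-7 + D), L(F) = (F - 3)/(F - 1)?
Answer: -32587/16 ≈ -2036.7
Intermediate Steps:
L(F) = (-3 + F)/(-1 + F)
B(D) = -7 + D**2 + 39*D
B(L(-7)) - 1*2080 = (-7 + ((-3 - 7)/(-1 - 7))**2 + 39*((-3 - 7)/(-1 - 7))) - 1*2080 = (-7 + (-10/(-8))**2 + 39*(-10/(-8))) - 2080 = (-7 + (-1/8*(-10))**2 + 39*(-1/8*(-10))) - 2080 = (-7 + (5/4)**2 + 39*(5/4)) - 2080 = (-7 + 25/16 + 195/4) - 2080 = 693/16 - 2080 = -32587/16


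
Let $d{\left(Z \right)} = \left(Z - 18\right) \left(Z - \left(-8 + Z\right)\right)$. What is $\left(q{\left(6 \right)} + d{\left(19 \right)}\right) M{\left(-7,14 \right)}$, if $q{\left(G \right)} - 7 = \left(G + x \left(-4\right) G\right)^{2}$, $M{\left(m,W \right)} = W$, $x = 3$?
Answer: $61194$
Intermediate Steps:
$d{\left(Z \right)} = -144 + 8 Z$ ($d{\left(Z \right)} = \left(-18 + Z\right) 8 = -144 + 8 Z$)
$q{\left(G \right)} = 7 + 121 G^{2}$ ($q{\left(G \right)} = 7 + \left(G + 3 \left(-4\right) G\right)^{2} = 7 + \left(G - 12 G\right)^{2} = 7 + \left(- 11 G\right)^{2} = 7 + 121 G^{2}$)
$\left(q{\left(6 \right)} + d{\left(19 \right)}\right) M{\left(-7,14 \right)} = \left(\left(7 + 121 \cdot 6^{2}\right) + \left(-144 + 8 \cdot 19\right)\right) 14 = \left(\left(7 + 121 \cdot 36\right) + \left(-144 + 152\right)\right) 14 = \left(\left(7 + 4356\right) + 8\right) 14 = \left(4363 + 8\right) 14 = 4371 \cdot 14 = 61194$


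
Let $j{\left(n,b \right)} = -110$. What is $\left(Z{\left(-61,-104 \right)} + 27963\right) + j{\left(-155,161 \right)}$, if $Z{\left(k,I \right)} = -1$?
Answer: $27852$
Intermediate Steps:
$\left(Z{\left(-61,-104 \right)} + 27963\right) + j{\left(-155,161 \right)} = \left(-1 + 27963\right) - 110 = 27962 - 110 = 27852$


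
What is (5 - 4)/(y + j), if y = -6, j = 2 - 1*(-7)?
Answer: ⅓ ≈ 0.33333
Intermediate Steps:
j = 9 (j = 2 + 7 = 9)
(5 - 4)/(y + j) = (5 - 4)/(-6 + 9) = 1/3 = (⅓)*1 = ⅓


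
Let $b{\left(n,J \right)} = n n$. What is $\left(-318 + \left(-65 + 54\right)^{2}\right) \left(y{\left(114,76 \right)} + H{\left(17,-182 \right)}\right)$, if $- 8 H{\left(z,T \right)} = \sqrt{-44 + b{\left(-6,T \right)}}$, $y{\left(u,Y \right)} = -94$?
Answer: $18518 + \frac{197 i \sqrt{2}}{4} \approx 18518.0 + 69.65 i$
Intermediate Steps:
$b{\left(n,J \right)} = n^{2}$
$H{\left(z,T \right)} = - \frac{i \sqrt{2}}{4}$ ($H{\left(z,T \right)} = - \frac{\sqrt{-44 + \left(-6\right)^{2}}}{8} = - \frac{\sqrt{-44 + 36}}{8} = - \frac{\sqrt{-8}}{8} = - \frac{2 i \sqrt{2}}{8} = - \frac{i \sqrt{2}}{4}$)
$\left(-318 + \left(-65 + 54\right)^{2}\right) \left(y{\left(114,76 \right)} + H{\left(17,-182 \right)}\right) = \left(-318 + \left(-65 + 54\right)^{2}\right) \left(-94 - \frac{i \sqrt{2}}{4}\right) = \left(-318 + \left(-11\right)^{2}\right) \left(-94 - \frac{i \sqrt{2}}{4}\right) = \left(-318 + 121\right) \left(-94 - \frac{i \sqrt{2}}{4}\right) = - 197 \left(-94 - \frac{i \sqrt{2}}{4}\right) = 18518 + \frac{197 i \sqrt{2}}{4}$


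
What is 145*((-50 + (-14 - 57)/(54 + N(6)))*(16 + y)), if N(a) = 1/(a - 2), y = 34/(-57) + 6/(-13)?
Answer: -940787840/8463 ≈ -1.1116e+5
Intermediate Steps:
y = -784/741 (y = 34*(-1/57) + 6*(-1/13) = -34/57 - 6/13 = -784/741 ≈ -1.0580)
N(a) = 1/(-2 + a)
145*((-50 + (-14 - 57)/(54 + N(6)))*(16 + y)) = 145*((-50 + (-14 - 57)/(54 + 1/(-2 + 6)))*(16 - 784/741)) = 145*((-50 - 71/(54 + 1/4))*(11072/741)) = 145*((-50 - 71/(54 + ¼))*(11072/741)) = 145*((-50 - 71/217/4)*(11072/741)) = 145*((-50 - 71*4/217)*(11072/741)) = 145*((-50 - 284/217)*(11072/741)) = 145*(-11134/217*11072/741) = 145*(-6488192/8463) = -940787840/8463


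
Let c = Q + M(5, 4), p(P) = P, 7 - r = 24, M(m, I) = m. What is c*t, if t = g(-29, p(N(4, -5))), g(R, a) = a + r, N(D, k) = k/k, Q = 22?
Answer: -432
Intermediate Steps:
r = -17 (r = 7 - 1*24 = 7 - 24 = -17)
N(D, k) = 1
g(R, a) = -17 + a (g(R, a) = a - 17 = -17 + a)
c = 27 (c = 22 + 5 = 27)
t = -16 (t = -17 + 1 = -16)
c*t = 27*(-16) = -432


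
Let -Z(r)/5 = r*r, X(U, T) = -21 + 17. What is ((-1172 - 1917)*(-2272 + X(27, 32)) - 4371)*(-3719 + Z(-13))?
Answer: -32067544852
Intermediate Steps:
X(U, T) = -4
Z(r) = -5*r**2 (Z(r) = -5*r*r = -5*r**2)
((-1172 - 1917)*(-2272 + X(27, 32)) - 4371)*(-3719 + Z(-13)) = ((-1172 - 1917)*(-2272 - 4) - 4371)*(-3719 - 5*(-13)**2) = (-3089*(-2276) - 4371)*(-3719 - 5*169) = (7030564 - 4371)*(-3719 - 845) = 7026193*(-4564) = -32067544852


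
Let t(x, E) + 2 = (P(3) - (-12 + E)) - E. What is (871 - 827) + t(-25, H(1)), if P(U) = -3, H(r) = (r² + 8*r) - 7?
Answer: 47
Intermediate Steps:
H(r) = -7 + r² + 8*r
t(x, E) = 7 - 2*E (t(x, E) = -2 + ((-3 - (-12 + E)) - E) = -2 + ((-3 + (12 - E)) - E) = -2 + ((9 - E) - E) = -2 + (9 - 2*E) = 7 - 2*E)
(871 - 827) + t(-25, H(1)) = (871 - 827) + (7 - 2*(-7 + 1² + 8*1)) = 44 + (7 - 2*(-7 + 1 + 8)) = 44 + (7 - 2*2) = 44 + (7 - 4) = 44 + 3 = 47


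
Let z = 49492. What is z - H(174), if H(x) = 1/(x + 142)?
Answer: 15639471/316 ≈ 49492.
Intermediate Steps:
H(x) = 1/(142 + x)
z - H(174) = 49492 - 1/(142 + 174) = 49492 - 1/316 = 15639471/316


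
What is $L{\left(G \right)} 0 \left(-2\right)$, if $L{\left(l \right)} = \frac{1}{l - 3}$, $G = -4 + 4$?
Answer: $0$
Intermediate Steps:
$G = 0$
$L{\left(l \right)} = \frac{1}{-3 + l}$
$L{\left(G \right)} 0 \left(-2\right) = \frac{1}{-3 + 0} \cdot 0 \left(-2\right) = \frac{1}{-3} \cdot 0 \left(-2\right) = \left(- \frac{1}{3}\right) 0 \left(-2\right) = 0 \left(-2\right) = 0$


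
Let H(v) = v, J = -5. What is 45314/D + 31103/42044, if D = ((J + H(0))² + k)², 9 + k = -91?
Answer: 2080136191/236497500 ≈ 8.7956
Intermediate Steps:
k = -100 (k = -9 - 91 = -100)
D = 5625 (D = ((-5 + 0)² - 100)² = ((-5)² - 100)² = (25 - 100)² = (-75)² = 5625)
45314/D + 31103/42044 = 45314/5625 + 31103/42044 = 2080136191/236497500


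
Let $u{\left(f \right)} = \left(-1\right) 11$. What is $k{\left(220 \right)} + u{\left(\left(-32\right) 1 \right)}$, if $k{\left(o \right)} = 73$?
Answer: $62$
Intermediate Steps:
$u{\left(f \right)} = -11$
$k{\left(220 \right)} + u{\left(\left(-32\right) 1 \right)} = 73 - 11 = 62$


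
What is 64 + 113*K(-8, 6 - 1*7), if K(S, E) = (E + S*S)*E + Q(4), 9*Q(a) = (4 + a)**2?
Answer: -56263/9 ≈ -6251.4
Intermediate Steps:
Q(a) = (4 + a)**2/9
K(S, E) = 64/9 + E*(E + S**2) (K(S, E) = (E + S*S)*E + (4 + 4)**2/9 = (E + S**2)*E + (1/9)*8**2 = E*(E + S**2) + (1/9)*64 = E*(E + S**2) + 64/9 = 64/9 + E*(E + S**2))
64 + 113*K(-8, 6 - 1*7) = 64 + 113*(64/9 + (6 - 1*7)**2 + (6 - 1*7)*(-8)**2) = 64 + 113*(64/9 + (6 - 7)**2 + (6 - 7)*64) = 64 + 113*(64/9 + (-1)**2 - 1*64) = 64 + 113*(64/9 + 1 - 64) = 64 + 113*(-503/9) = 64 - 56839/9 = -56263/9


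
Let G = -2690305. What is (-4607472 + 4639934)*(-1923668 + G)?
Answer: -149778791526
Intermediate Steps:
(-4607472 + 4639934)*(-1923668 + G) = (-4607472 + 4639934)*(-1923668 - 2690305) = 32462*(-4613973) = -149778791526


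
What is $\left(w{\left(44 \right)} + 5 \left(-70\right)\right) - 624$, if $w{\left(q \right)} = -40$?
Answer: $-1014$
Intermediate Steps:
$\left(w{\left(44 \right)} + 5 \left(-70\right)\right) - 624 = \left(-40 + 5 \left(-70\right)\right) - 624 = \left(-40 - 350\right) - 624 = -390 - 624 = -1014$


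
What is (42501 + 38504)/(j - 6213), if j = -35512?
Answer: -16201/8345 ≈ -1.9414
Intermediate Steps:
(42501 + 38504)/(j - 6213) = (42501 + 38504)/(-35512 - 6213) = 81005/(-41725) = 81005*(-1/41725) = -16201/8345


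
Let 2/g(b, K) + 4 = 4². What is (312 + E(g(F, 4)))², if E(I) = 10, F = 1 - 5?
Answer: 103684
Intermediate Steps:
F = -4
g(b, K) = ⅙ (g(b, K) = 2/(-4 + 4²) = 2/(-4 + 16) = 2/12 = 2*(1/12) = ⅙)
(312 + E(g(F, 4)))² = (312 + 10)² = 322² = 103684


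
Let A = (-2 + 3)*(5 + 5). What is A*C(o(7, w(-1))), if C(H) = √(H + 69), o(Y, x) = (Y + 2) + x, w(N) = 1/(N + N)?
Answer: 5*√310 ≈ 88.034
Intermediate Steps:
w(N) = 1/(2*N)
o(Y, x) = 2 + Y + x (o(Y, x) = (2 + Y) + x = 2 + Y + x)
C(H) = √(69 + H)
A = 10 (A = 1*10 = 10)
A*C(o(7, w(-1))) = 10*√(69 + (2 + 7 + (½)/(-1))) = 10*√(69 + (2 + 7 + (½)*(-1))) = 10*√(69 + (2 + 7 - ½)) = 10*√(69 + 17/2) = 10*√(155/2) = 10*(√310/2) = 5*√310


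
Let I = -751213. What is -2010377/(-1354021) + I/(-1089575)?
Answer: 3207614697248/1475307431075 ≈ 2.1742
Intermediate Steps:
-2010377/(-1354021) + I/(-1089575) = -2010377/(-1354021) - 751213/(-1089575) = -2010377*(-1/1354021) - 751213*(-1/1089575) = 2010377/1354021 + 751213/1089575 = 3207614697248/1475307431075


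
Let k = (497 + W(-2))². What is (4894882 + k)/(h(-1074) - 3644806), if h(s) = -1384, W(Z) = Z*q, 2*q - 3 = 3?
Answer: -5135963/3646190 ≈ -1.4086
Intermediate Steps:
q = 3 (q = 3/2 + (½)*3 = 3/2 + 3/2 = 3)
W(Z) = 3*Z (W(Z) = Z*3 = 3*Z)
k = 241081 (k = (497 + 3*(-2))² = (497 - 6)² = 491² = 241081)
(4894882 + k)/(h(-1074) - 3644806) = (4894882 + 241081)/(-1384 - 3644806) = 5135963/(-3646190) = 5135963*(-1/3646190) = -5135963/3646190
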